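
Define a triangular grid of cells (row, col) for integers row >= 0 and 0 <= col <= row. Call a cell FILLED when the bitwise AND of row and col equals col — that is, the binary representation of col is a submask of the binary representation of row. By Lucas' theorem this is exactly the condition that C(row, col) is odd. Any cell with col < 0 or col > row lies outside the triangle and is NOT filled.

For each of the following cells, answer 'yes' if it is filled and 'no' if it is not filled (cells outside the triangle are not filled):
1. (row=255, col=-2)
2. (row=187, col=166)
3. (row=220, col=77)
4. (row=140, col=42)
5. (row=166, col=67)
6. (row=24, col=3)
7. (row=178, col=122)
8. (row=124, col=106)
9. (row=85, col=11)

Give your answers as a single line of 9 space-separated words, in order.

(255,-2): col outside [0, 255] -> not filled
(187,166): row=0b10111011, col=0b10100110, row AND col = 0b10100010 = 162; 162 != 166 -> empty
(220,77): row=0b11011100, col=0b1001101, row AND col = 0b1001100 = 76; 76 != 77 -> empty
(140,42): row=0b10001100, col=0b101010, row AND col = 0b1000 = 8; 8 != 42 -> empty
(166,67): row=0b10100110, col=0b1000011, row AND col = 0b10 = 2; 2 != 67 -> empty
(24,3): row=0b11000, col=0b11, row AND col = 0b0 = 0; 0 != 3 -> empty
(178,122): row=0b10110010, col=0b1111010, row AND col = 0b110010 = 50; 50 != 122 -> empty
(124,106): row=0b1111100, col=0b1101010, row AND col = 0b1101000 = 104; 104 != 106 -> empty
(85,11): row=0b1010101, col=0b1011, row AND col = 0b1 = 1; 1 != 11 -> empty

Answer: no no no no no no no no no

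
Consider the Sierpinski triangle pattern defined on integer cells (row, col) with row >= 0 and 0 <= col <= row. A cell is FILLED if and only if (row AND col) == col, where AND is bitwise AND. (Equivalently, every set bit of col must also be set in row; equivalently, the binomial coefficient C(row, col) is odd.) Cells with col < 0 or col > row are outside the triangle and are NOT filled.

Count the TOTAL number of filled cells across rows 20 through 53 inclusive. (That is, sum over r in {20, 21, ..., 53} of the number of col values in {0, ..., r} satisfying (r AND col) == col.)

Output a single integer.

Answer: 366

Derivation:
r20=10100 pc2: +4 =4
r21=10101 pc3: +8 =12
r22=10110 pc3: +8 =20
r23=10111 pc4: +16 =36
r24=11000 pc2: +4 =40
r25=11001 pc3: +8 =48
r26=11010 pc3: +8 =56
r27=11011 pc4: +16 =72
r28=11100 pc3: +8 =80
r29=11101 pc4: +16 =96
r30=11110 pc4: +16 =112
r31=11111 pc5: +32 =144
r32=100000 pc1: +2 =146
r33=100001 pc2: +4 =150
r34=100010 pc2: +4 =154
r35=100011 pc3: +8 =162
r36=100100 pc2: +4 =166
r37=100101 pc3: +8 =174
r38=100110 pc3: +8 =182
r39=100111 pc4: +16 =198
r40=101000 pc2: +4 =202
r41=101001 pc3: +8 =210
r42=101010 pc3: +8 =218
r43=101011 pc4: +16 =234
r44=101100 pc3: +8 =242
r45=101101 pc4: +16 =258
r46=101110 pc4: +16 =274
r47=101111 pc5: +32 =306
r48=110000 pc2: +4 =310
r49=110001 pc3: +8 =318
r50=110010 pc3: +8 =326
r51=110011 pc4: +16 =342
r52=110100 pc3: +8 =350
r53=110101 pc4: +16 =366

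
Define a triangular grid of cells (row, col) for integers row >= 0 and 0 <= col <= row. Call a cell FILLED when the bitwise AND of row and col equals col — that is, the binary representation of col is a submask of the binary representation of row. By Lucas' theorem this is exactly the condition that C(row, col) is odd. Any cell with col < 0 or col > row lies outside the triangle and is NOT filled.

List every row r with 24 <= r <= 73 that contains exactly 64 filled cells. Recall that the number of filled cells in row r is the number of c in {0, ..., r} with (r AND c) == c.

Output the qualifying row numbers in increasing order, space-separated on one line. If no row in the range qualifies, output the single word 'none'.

Row r has 2^popcount(r) filled cells, so we need popcount(r) = log2(64) = 6.
Scan r = 24..73 and keep those with exactly 6 one-bits:
r=24=11000 popcount=2 -> skip
r=25=11001 popcount=3 -> skip
r=26=11010 popcount=3 -> skip
r=27=11011 popcount=4 -> skip
r=28=11100 popcount=3 -> skip
r=29=11101 popcount=4 -> skip
r=30=11110 popcount=4 -> skip
r=31=11111 popcount=5 -> skip
r=32=100000 popcount=1 -> skip
r=33=100001 popcount=2 -> skip
r=34=100010 popcount=2 -> skip
r=35=100011 popcount=3 -> skip
r=36=100100 popcount=2 -> skip
r=37=100101 popcount=3 -> skip
r=38=100110 popcount=3 -> skip
r=39=100111 popcount=4 -> skip
r=40=101000 popcount=2 -> skip
r=41=101001 popcount=3 -> skip
r=42=101010 popcount=3 -> skip
r=43=101011 popcount=4 -> skip
r=44=101100 popcount=3 -> skip
r=45=101101 popcount=4 -> skip
r=46=101110 popcount=4 -> skip
r=47=101111 popcount=5 -> skip
r=48=110000 popcount=2 -> skip
r=49=110001 popcount=3 -> skip
r=50=110010 popcount=3 -> skip
r=51=110011 popcount=4 -> skip
r=52=110100 popcount=3 -> skip
r=53=110101 popcount=4 -> skip
r=54=110110 popcount=4 -> skip
r=55=110111 popcount=5 -> skip
r=56=111000 popcount=3 -> skip
r=57=111001 popcount=4 -> skip
r=58=111010 popcount=4 -> skip
r=59=111011 popcount=5 -> skip
r=60=111100 popcount=4 -> skip
r=61=111101 popcount=5 -> skip
r=62=111110 popcount=5 -> skip
r=63=111111 popcount=6 -> KEEP
r=64=1000000 popcount=1 -> skip
r=65=1000001 popcount=2 -> skip
r=66=1000010 popcount=2 -> skip
r=67=1000011 popcount=3 -> skip
r=68=1000100 popcount=2 -> skip
r=69=1000101 popcount=3 -> skip
r=70=1000110 popcount=3 -> skip
r=71=1000111 popcount=4 -> skip
r=72=1001000 popcount=2 -> skip
r=73=1001001 popcount=3 -> skip
Kept rows: 63

Answer: 63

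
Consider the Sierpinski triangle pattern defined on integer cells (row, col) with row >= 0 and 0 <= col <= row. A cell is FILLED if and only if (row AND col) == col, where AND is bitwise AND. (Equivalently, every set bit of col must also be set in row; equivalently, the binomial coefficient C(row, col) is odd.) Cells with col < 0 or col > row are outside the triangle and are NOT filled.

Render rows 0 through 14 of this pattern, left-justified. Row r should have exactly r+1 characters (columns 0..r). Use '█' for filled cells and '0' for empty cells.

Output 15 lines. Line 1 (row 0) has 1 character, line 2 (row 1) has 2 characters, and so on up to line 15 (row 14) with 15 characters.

Answer: █
██
█0█
████
█000█
██00██
█0█0█0█
████████
█0000000█
██000000██
█0█00000█0█
████0000████
█000█000█000█
██00██00██00██
█0█0█0█0█0█0█0█

Derivation:
r0=0: █
r1=1: ██
r2=10: █0█
r3=11: ████
r4=100: █000█
r5=101: ██00██
r6=110: █0█0█0█
r7=111: ████████
r8=1000: █0000000█
r9=1001: ██000000██
r10=1010: █0█00000█0█
r11=1011: ████0000████
r12=1100: █000█000█000█
r13=1101: ██00██00██00██
r14=1110: █0█0█0█0█0█0█0█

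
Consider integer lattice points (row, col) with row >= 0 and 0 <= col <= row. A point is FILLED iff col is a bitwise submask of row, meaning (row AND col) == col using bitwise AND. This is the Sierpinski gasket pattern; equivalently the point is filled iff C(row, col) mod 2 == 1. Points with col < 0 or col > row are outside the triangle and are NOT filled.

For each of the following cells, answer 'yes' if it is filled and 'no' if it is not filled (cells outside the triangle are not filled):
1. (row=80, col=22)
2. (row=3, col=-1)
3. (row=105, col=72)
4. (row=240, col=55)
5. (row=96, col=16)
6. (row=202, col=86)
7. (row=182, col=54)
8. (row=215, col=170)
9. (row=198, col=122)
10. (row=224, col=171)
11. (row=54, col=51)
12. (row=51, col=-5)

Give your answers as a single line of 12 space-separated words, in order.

Answer: no no yes no no no yes no no no no no

Derivation:
(80,22): row=0b1010000, col=0b10110, row AND col = 0b10000 = 16; 16 != 22 -> empty
(3,-1): col outside [0, 3] -> not filled
(105,72): row=0b1101001, col=0b1001000, row AND col = 0b1001000 = 72; 72 == 72 -> filled
(240,55): row=0b11110000, col=0b110111, row AND col = 0b110000 = 48; 48 != 55 -> empty
(96,16): row=0b1100000, col=0b10000, row AND col = 0b0 = 0; 0 != 16 -> empty
(202,86): row=0b11001010, col=0b1010110, row AND col = 0b1000010 = 66; 66 != 86 -> empty
(182,54): row=0b10110110, col=0b110110, row AND col = 0b110110 = 54; 54 == 54 -> filled
(215,170): row=0b11010111, col=0b10101010, row AND col = 0b10000010 = 130; 130 != 170 -> empty
(198,122): row=0b11000110, col=0b1111010, row AND col = 0b1000010 = 66; 66 != 122 -> empty
(224,171): row=0b11100000, col=0b10101011, row AND col = 0b10100000 = 160; 160 != 171 -> empty
(54,51): row=0b110110, col=0b110011, row AND col = 0b110010 = 50; 50 != 51 -> empty
(51,-5): col outside [0, 51] -> not filled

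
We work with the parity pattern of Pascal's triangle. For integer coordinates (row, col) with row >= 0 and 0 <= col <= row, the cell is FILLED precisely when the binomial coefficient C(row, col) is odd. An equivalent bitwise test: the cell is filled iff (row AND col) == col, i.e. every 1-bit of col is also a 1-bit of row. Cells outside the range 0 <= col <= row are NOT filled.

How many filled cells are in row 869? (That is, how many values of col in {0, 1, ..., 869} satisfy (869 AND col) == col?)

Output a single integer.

Answer: 64

Derivation:
869 in binary = 1101100101
popcount(869) = number of 1-bits in 1101100101 = 6
A col c satisfies (869 AND c) == c iff every set bit of c is also set in 869; each of the 6 set bits of 869 can independently be on or off in c.
count = 2^6 = 64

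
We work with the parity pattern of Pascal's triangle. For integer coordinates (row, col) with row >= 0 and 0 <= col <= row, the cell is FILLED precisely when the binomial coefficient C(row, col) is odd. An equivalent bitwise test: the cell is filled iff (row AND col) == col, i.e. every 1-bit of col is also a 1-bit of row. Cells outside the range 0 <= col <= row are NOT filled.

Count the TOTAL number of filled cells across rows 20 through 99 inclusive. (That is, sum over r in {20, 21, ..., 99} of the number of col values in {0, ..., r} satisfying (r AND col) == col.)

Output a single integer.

Answer: 1152

Derivation:
r20=10100 pc2: +4 =4
r21=10101 pc3: +8 =12
r22=10110 pc3: +8 =20
r23=10111 pc4: +16 =36
r24=11000 pc2: +4 =40
r25=11001 pc3: +8 =48
r26=11010 pc3: +8 =56
r27=11011 pc4: +16 =72
r28=11100 pc3: +8 =80
r29=11101 pc4: +16 =96
r30=11110 pc4: +16 =112
r31=11111 pc5: +32 =144
r32=100000 pc1: +2 =146
r33=100001 pc2: +4 =150
r34=100010 pc2: +4 =154
r35=100011 pc3: +8 =162
r36=100100 pc2: +4 =166
r37=100101 pc3: +8 =174
r38=100110 pc3: +8 =182
r39=100111 pc4: +16 =198
r40=101000 pc2: +4 =202
r41=101001 pc3: +8 =210
r42=101010 pc3: +8 =218
r43=101011 pc4: +16 =234
r44=101100 pc3: +8 =242
r45=101101 pc4: +16 =258
r46=101110 pc4: +16 =274
r47=101111 pc5: +32 =306
r48=110000 pc2: +4 =310
r49=110001 pc3: +8 =318
r50=110010 pc3: +8 =326
r51=110011 pc4: +16 =342
r52=110100 pc3: +8 =350
r53=110101 pc4: +16 =366
r54=110110 pc4: +16 =382
r55=110111 pc5: +32 =414
r56=111000 pc3: +8 =422
r57=111001 pc4: +16 =438
r58=111010 pc4: +16 =454
r59=111011 pc5: +32 =486
r60=111100 pc4: +16 =502
r61=111101 pc5: +32 =534
r62=111110 pc5: +32 =566
r63=111111 pc6: +64 =630
r64=1000000 pc1: +2 =632
r65=1000001 pc2: +4 =636
r66=1000010 pc2: +4 =640
r67=1000011 pc3: +8 =648
r68=1000100 pc2: +4 =652
r69=1000101 pc3: +8 =660
r70=1000110 pc3: +8 =668
r71=1000111 pc4: +16 =684
r72=1001000 pc2: +4 =688
r73=1001001 pc3: +8 =696
r74=1001010 pc3: +8 =704
r75=1001011 pc4: +16 =720
r76=1001100 pc3: +8 =728
r77=1001101 pc4: +16 =744
r78=1001110 pc4: +16 =760
r79=1001111 pc5: +32 =792
r80=1010000 pc2: +4 =796
r81=1010001 pc3: +8 =804
r82=1010010 pc3: +8 =812
r83=1010011 pc4: +16 =828
r84=1010100 pc3: +8 =836
r85=1010101 pc4: +16 =852
r86=1010110 pc4: +16 =868
r87=1010111 pc5: +32 =900
r88=1011000 pc3: +8 =908
r89=1011001 pc4: +16 =924
r90=1011010 pc4: +16 =940
r91=1011011 pc5: +32 =972
r92=1011100 pc4: +16 =988
r93=1011101 pc5: +32 =1020
r94=1011110 pc5: +32 =1052
r95=1011111 pc6: +64 =1116
r96=1100000 pc2: +4 =1120
r97=1100001 pc3: +8 =1128
r98=1100010 pc3: +8 =1136
r99=1100011 pc4: +16 =1152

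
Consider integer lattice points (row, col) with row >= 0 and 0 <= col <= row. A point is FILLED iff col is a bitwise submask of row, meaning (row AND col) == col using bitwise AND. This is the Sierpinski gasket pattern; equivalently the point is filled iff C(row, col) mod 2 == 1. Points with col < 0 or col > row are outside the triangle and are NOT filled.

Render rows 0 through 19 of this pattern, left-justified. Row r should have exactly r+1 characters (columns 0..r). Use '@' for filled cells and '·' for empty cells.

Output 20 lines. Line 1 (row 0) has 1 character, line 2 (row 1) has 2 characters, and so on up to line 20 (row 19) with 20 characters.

Answer: @
@@
@·@
@@@@
@···@
@@··@@
@·@·@·@
@@@@@@@@
@·······@
@@······@@
@·@·····@·@
@@@@····@@@@
@···@···@···@
@@··@@··@@··@@
@·@·@·@·@·@·@·@
@@@@@@@@@@@@@@@@
@···············@
@@··············@@
@·@·············@·@
@@@@············@@@@

Derivation:
r0=0: @
r1=1: @@
r2=10: @·@
r3=11: @@@@
r4=100: @···@
r5=101: @@··@@
r6=110: @·@·@·@
r7=111: @@@@@@@@
r8=1000: @·······@
r9=1001: @@······@@
r10=1010: @·@·····@·@
r11=1011: @@@@····@@@@
r12=1100: @···@···@···@
r13=1101: @@··@@··@@··@@
r14=1110: @·@·@·@·@·@·@·@
r15=1111: @@@@@@@@@@@@@@@@
r16=10000: @···············@
r17=10001: @@··············@@
r18=10010: @·@·············@·@
r19=10011: @@@@············@@@@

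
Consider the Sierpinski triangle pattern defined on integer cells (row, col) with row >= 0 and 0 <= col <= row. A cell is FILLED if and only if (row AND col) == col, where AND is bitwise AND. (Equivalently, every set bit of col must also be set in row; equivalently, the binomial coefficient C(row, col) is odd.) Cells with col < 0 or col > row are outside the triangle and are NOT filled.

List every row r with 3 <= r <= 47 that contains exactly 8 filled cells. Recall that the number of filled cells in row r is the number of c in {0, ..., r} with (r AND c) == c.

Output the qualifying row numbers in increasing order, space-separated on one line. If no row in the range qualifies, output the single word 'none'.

Row r has 2^popcount(r) filled cells, so we need popcount(r) = log2(8) = 3.
Scan r = 3..47 and keep those with exactly 3 one-bits:
r=3=11 popcount=2 -> skip
r=4=100 popcount=1 -> skip
r=5=101 popcount=2 -> skip
r=6=110 popcount=2 -> skip
r=7=111 popcount=3 -> KEEP
r=8=1000 popcount=1 -> skip
r=9=1001 popcount=2 -> skip
r=10=1010 popcount=2 -> skip
r=11=1011 popcount=3 -> KEEP
r=12=1100 popcount=2 -> skip
r=13=1101 popcount=3 -> KEEP
r=14=1110 popcount=3 -> KEEP
r=15=1111 popcount=4 -> skip
r=16=10000 popcount=1 -> skip
r=17=10001 popcount=2 -> skip
r=18=10010 popcount=2 -> skip
r=19=10011 popcount=3 -> KEEP
r=20=10100 popcount=2 -> skip
r=21=10101 popcount=3 -> KEEP
r=22=10110 popcount=3 -> KEEP
r=23=10111 popcount=4 -> skip
r=24=11000 popcount=2 -> skip
r=25=11001 popcount=3 -> KEEP
r=26=11010 popcount=3 -> KEEP
r=27=11011 popcount=4 -> skip
r=28=11100 popcount=3 -> KEEP
r=29=11101 popcount=4 -> skip
r=30=11110 popcount=4 -> skip
r=31=11111 popcount=5 -> skip
r=32=100000 popcount=1 -> skip
r=33=100001 popcount=2 -> skip
r=34=100010 popcount=2 -> skip
r=35=100011 popcount=3 -> KEEP
r=36=100100 popcount=2 -> skip
r=37=100101 popcount=3 -> KEEP
r=38=100110 popcount=3 -> KEEP
r=39=100111 popcount=4 -> skip
r=40=101000 popcount=2 -> skip
r=41=101001 popcount=3 -> KEEP
r=42=101010 popcount=3 -> KEEP
r=43=101011 popcount=4 -> skip
r=44=101100 popcount=3 -> KEEP
r=45=101101 popcount=4 -> skip
r=46=101110 popcount=4 -> skip
r=47=101111 popcount=5 -> skip
Kept rows: 7 11 13 14 19 21 22 25 26 28 35 37 38 41 42 44

Answer: 7 11 13 14 19 21 22 25 26 28 35 37 38 41 42 44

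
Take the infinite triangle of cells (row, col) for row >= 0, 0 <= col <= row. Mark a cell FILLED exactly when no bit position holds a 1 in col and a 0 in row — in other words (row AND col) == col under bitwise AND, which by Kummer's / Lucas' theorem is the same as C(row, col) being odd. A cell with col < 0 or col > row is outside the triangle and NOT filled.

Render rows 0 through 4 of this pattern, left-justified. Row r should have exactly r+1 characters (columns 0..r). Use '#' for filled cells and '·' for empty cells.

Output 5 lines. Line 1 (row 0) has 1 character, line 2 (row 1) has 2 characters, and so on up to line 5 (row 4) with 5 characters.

r0=0: #
r1=1: ##
r2=10: #·#
r3=11: ####
r4=100: #···#

Answer: #
##
#·#
####
#···#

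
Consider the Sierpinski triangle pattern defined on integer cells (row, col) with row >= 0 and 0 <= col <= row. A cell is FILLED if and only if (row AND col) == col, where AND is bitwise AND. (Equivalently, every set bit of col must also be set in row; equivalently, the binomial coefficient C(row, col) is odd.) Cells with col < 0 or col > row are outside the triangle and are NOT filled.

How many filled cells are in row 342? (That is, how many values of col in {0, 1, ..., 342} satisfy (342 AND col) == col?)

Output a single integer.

Answer: 32

Derivation:
342 in binary = 101010110
popcount(342) = number of 1-bits in 101010110 = 5
A col c satisfies (342 AND c) == c iff every set bit of c is also set in 342; each of the 5 set bits of 342 can independently be on or off in c.
count = 2^5 = 32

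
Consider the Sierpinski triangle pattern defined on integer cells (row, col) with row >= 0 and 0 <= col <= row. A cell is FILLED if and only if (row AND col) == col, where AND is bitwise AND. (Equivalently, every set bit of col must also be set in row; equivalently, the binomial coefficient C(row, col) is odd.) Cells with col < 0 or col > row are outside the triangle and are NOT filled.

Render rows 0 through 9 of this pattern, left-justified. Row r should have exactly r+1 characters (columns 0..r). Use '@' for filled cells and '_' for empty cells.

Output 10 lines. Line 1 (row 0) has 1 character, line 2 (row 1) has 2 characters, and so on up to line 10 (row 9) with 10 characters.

Answer: @
@@
@_@
@@@@
@___@
@@__@@
@_@_@_@
@@@@@@@@
@_______@
@@______@@

Derivation:
r0=0: @
r1=1: @@
r2=10: @_@
r3=11: @@@@
r4=100: @___@
r5=101: @@__@@
r6=110: @_@_@_@
r7=111: @@@@@@@@
r8=1000: @_______@
r9=1001: @@______@@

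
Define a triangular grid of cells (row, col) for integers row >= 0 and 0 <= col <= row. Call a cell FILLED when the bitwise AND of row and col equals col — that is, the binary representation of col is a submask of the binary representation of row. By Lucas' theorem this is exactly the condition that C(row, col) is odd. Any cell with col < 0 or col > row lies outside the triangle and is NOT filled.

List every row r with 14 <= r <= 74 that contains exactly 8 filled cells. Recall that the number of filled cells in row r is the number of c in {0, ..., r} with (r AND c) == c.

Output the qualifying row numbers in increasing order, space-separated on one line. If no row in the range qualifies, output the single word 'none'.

Answer: 14 19 21 22 25 26 28 35 37 38 41 42 44 49 50 52 56 67 69 70 73 74

Derivation:
Row r has 2^popcount(r) filled cells, so we need popcount(r) = log2(8) = 3.
Scan r = 14..74 and keep those with exactly 3 one-bits:
r=14=1110 popcount=3 -> KEEP
r=15=1111 popcount=4 -> skip
r=16=10000 popcount=1 -> skip
r=17=10001 popcount=2 -> skip
r=18=10010 popcount=2 -> skip
r=19=10011 popcount=3 -> KEEP
r=20=10100 popcount=2 -> skip
r=21=10101 popcount=3 -> KEEP
r=22=10110 popcount=3 -> KEEP
r=23=10111 popcount=4 -> skip
r=24=11000 popcount=2 -> skip
r=25=11001 popcount=3 -> KEEP
r=26=11010 popcount=3 -> KEEP
r=27=11011 popcount=4 -> skip
r=28=11100 popcount=3 -> KEEP
r=29=11101 popcount=4 -> skip
r=30=11110 popcount=4 -> skip
r=31=11111 popcount=5 -> skip
r=32=100000 popcount=1 -> skip
r=33=100001 popcount=2 -> skip
r=34=100010 popcount=2 -> skip
r=35=100011 popcount=3 -> KEEP
r=36=100100 popcount=2 -> skip
r=37=100101 popcount=3 -> KEEP
r=38=100110 popcount=3 -> KEEP
r=39=100111 popcount=4 -> skip
r=40=101000 popcount=2 -> skip
r=41=101001 popcount=3 -> KEEP
r=42=101010 popcount=3 -> KEEP
r=43=101011 popcount=4 -> skip
r=44=101100 popcount=3 -> KEEP
r=45=101101 popcount=4 -> skip
r=46=101110 popcount=4 -> skip
r=47=101111 popcount=5 -> skip
r=48=110000 popcount=2 -> skip
r=49=110001 popcount=3 -> KEEP
r=50=110010 popcount=3 -> KEEP
r=51=110011 popcount=4 -> skip
r=52=110100 popcount=3 -> KEEP
r=53=110101 popcount=4 -> skip
r=54=110110 popcount=4 -> skip
r=55=110111 popcount=5 -> skip
r=56=111000 popcount=3 -> KEEP
r=57=111001 popcount=4 -> skip
r=58=111010 popcount=4 -> skip
r=59=111011 popcount=5 -> skip
r=60=111100 popcount=4 -> skip
r=61=111101 popcount=5 -> skip
r=62=111110 popcount=5 -> skip
r=63=111111 popcount=6 -> skip
r=64=1000000 popcount=1 -> skip
r=65=1000001 popcount=2 -> skip
r=66=1000010 popcount=2 -> skip
r=67=1000011 popcount=3 -> KEEP
r=68=1000100 popcount=2 -> skip
r=69=1000101 popcount=3 -> KEEP
r=70=1000110 popcount=3 -> KEEP
r=71=1000111 popcount=4 -> skip
r=72=1001000 popcount=2 -> skip
r=73=1001001 popcount=3 -> KEEP
r=74=1001010 popcount=3 -> KEEP
Kept rows: 14 19 21 22 25 26 28 35 37 38 41 42 44 49 50 52 56 67 69 70 73 74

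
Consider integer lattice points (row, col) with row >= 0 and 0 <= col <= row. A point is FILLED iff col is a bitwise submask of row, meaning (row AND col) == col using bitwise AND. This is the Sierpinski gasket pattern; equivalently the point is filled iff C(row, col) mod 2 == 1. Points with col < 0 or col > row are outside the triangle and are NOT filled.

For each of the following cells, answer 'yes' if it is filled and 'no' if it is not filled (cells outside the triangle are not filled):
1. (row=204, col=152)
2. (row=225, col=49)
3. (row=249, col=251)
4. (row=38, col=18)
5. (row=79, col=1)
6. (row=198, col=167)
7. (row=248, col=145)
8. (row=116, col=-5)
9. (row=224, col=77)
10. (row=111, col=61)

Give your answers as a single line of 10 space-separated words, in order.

Answer: no no no no yes no no no no no

Derivation:
(204,152): row=0b11001100, col=0b10011000, row AND col = 0b10001000 = 136; 136 != 152 -> empty
(225,49): row=0b11100001, col=0b110001, row AND col = 0b100001 = 33; 33 != 49 -> empty
(249,251): col outside [0, 249] -> not filled
(38,18): row=0b100110, col=0b10010, row AND col = 0b10 = 2; 2 != 18 -> empty
(79,1): row=0b1001111, col=0b1, row AND col = 0b1 = 1; 1 == 1 -> filled
(198,167): row=0b11000110, col=0b10100111, row AND col = 0b10000110 = 134; 134 != 167 -> empty
(248,145): row=0b11111000, col=0b10010001, row AND col = 0b10010000 = 144; 144 != 145 -> empty
(116,-5): col outside [0, 116] -> not filled
(224,77): row=0b11100000, col=0b1001101, row AND col = 0b1000000 = 64; 64 != 77 -> empty
(111,61): row=0b1101111, col=0b111101, row AND col = 0b101101 = 45; 45 != 61 -> empty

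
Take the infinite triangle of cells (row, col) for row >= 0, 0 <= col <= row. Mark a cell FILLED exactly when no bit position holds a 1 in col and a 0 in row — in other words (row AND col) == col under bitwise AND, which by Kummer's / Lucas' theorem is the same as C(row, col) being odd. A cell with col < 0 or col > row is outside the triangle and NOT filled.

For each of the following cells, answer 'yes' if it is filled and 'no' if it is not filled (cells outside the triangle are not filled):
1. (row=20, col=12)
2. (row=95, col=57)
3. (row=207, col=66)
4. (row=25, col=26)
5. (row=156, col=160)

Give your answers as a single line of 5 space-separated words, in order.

Answer: no no yes no no

Derivation:
(20,12): row=0b10100, col=0b1100, row AND col = 0b100 = 4; 4 != 12 -> empty
(95,57): row=0b1011111, col=0b111001, row AND col = 0b11001 = 25; 25 != 57 -> empty
(207,66): row=0b11001111, col=0b1000010, row AND col = 0b1000010 = 66; 66 == 66 -> filled
(25,26): col outside [0, 25] -> not filled
(156,160): col outside [0, 156] -> not filled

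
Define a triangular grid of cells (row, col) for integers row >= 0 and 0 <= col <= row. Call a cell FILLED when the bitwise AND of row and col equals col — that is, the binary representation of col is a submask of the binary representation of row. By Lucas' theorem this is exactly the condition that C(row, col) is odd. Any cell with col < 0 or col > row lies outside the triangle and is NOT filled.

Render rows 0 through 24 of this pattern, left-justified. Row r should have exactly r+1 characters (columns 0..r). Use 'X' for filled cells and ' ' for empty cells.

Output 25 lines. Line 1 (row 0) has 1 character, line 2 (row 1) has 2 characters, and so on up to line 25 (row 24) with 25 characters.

r0=0: X
r1=1: XX
r2=10: X X
r3=11: XXXX
r4=100: X   X
r5=101: XX  XX
r6=110: X X X X
r7=111: XXXXXXXX
r8=1000: X       X
r9=1001: XX      XX
r10=1010: X X     X X
r11=1011: XXXX    XXXX
r12=1100: X   X   X   X
r13=1101: XX  XX  XX  XX
r14=1110: X X X X X X X X
r15=1111: XXXXXXXXXXXXXXXX
r16=10000: X               X
r17=10001: XX              XX
r18=10010: X X             X X
r19=10011: XXXX            XXXX
r20=10100: X   X           X   X
r21=10101: XX  XX          XX  XX
r22=10110: X X X X         X X X X
r23=10111: XXXXXXXX        XXXXXXXX
r24=11000: X       X       X       X

Answer: X
XX
X X
XXXX
X   X
XX  XX
X X X X
XXXXXXXX
X       X
XX      XX
X X     X X
XXXX    XXXX
X   X   X   X
XX  XX  XX  XX
X X X X X X X X
XXXXXXXXXXXXXXXX
X               X
XX              XX
X X             X X
XXXX            XXXX
X   X           X   X
XX  XX          XX  XX
X X X X         X X X X
XXXXXXXX        XXXXXXXX
X       X       X       X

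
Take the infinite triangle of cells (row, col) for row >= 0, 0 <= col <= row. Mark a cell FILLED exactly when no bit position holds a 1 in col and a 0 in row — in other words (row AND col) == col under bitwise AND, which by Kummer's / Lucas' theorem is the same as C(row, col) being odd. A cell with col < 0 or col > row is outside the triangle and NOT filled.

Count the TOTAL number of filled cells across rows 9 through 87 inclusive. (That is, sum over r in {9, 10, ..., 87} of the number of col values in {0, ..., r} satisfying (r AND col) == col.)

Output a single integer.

Answer: 970

Derivation:
r9=1001 pc2: +4 =4
r10=1010 pc2: +4 =8
r11=1011 pc3: +8 =16
r12=1100 pc2: +4 =20
r13=1101 pc3: +8 =28
r14=1110 pc3: +8 =36
r15=1111 pc4: +16 =52
r16=10000 pc1: +2 =54
r17=10001 pc2: +4 =58
r18=10010 pc2: +4 =62
r19=10011 pc3: +8 =70
r20=10100 pc2: +4 =74
r21=10101 pc3: +8 =82
r22=10110 pc3: +8 =90
r23=10111 pc4: +16 =106
r24=11000 pc2: +4 =110
r25=11001 pc3: +8 =118
r26=11010 pc3: +8 =126
r27=11011 pc4: +16 =142
r28=11100 pc3: +8 =150
r29=11101 pc4: +16 =166
r30=11110 pc4: +16 =182
r31=11111 pc5: +32 =214
r32=100000 pc1: +2 =216
r33=100001 pc2: +4 =220
r34=100010 pc2: +4 =224
r35=100011 pc3: +8 =232
r36=100100 pc2: +4 =236
r37=100101 pc3: +8 =244
r38=100110 pc3: +8 =252
r39=100111 pc4: +16 =268
r40=101000 pc2: +4 =272
r41=101001 pc3: +8 =280
r42=101010 pc3: +8 =288
r43=101011 pc4: +16 =304
r44=101100 pc3: +8 =312
r45=101101 pc4: +16 =328
r46=101110 pc4: +16 =344
r47=101111 pc5: +32 =376
r48=110000 pc2: +4 =380
r49=110001 pc3: +8 =388
r50=110010 pc3: +8 =396
r51=110011 pc4: +16 =412
r52=110100 pc3: +8 =420
r53=110101 pc4: +16 =436
r54=110110 pc4: +16 =452
r55=110111 pc5: +32 =484
r56=111000 pc3: +8 =492
r57=111001 pc4: +16 =508
r58=111010 pc4: +16 =524
r59=111011 pc5: +32 =556
r60=111100 pc4: +16 =572
r61=111101 pc5: +32 =604
r62=111110 pc5: +32 =636
r63=111111 pc6: +64 =700
r64=1000000 pc1: +2 =702
r65=1000001 pc2: +4 =706
r66=1000010 pc2: +4 =710
r67=1000011 pc3: +8 =718
r68=1000100 pc2: +4 =722
r69=1000101 pc3: +8 =730
r70=1000110 pc3: +8 =738
r71=1000111 pc4: +16 =754
r72=1001000 pc2: +4 =758
r73=1001001 pc3: +8 =766
r74=1001010 pc3: +8 =774
r75=1001011 pc4: +16 =790
r76=1001100 pc3: +8 =798
r77=1001101 pc4: +16 =814
r78=1001110 pc4: +16 =830
r79=1001111 pc5: +32 =862
r80=1010000 pc2: +4 =866
r81=1010001 pc3: +8 =874
r82=1010010 pc3: +8 =882
r83=1010011 pc4: +16 =898
r84=1010100 pc3: +8 =906
r85=1010101 pc4: +16 =922
r86=1010110 pc4: +16 =938
r87=1010111 pc5: +32 =970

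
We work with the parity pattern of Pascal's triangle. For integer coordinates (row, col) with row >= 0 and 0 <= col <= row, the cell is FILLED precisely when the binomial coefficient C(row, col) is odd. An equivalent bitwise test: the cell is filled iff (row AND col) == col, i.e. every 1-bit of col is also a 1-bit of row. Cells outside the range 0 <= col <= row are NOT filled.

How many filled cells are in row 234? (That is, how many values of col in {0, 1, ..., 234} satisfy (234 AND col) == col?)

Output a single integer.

234 in binary = 11101010
popcount(234) = number of 1-bits in 11101010 = 5
A col c satisfies (234 AND c) == c iff every set bit of c is also set in 234; each of the 5 set bits of 234 can independently be on or off in c.
count = 2^5 = 32

Answer: 32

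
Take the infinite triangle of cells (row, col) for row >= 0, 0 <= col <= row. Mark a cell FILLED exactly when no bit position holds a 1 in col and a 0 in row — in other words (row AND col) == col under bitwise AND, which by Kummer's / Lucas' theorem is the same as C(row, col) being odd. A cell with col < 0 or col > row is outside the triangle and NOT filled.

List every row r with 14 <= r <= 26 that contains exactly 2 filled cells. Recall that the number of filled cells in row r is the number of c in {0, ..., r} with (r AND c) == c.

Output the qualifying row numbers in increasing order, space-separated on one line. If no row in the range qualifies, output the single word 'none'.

Answer: 16

Derivation:
Row r has 2^popcount(r) filled cells, so we need popcount(r) = log2(2) = 1.
Scan r = 14..26 and keep those with exactly 1 one-bits:
r=14=1110 popcount=3 -> skip
r=15=1111 popcount=4 -> skip
r=16=10000 popcount=1 -> KEEP
r=17=10001 popcount=2 -> skip
r=18=10010 popcount=2 -> skip
r=19=10011 popcount=3 -> skip
r=20=10100 popcount=2 -> skip
r=21=10101 popcount=3 -> skip
r=22=10110 popcount=3 -> skip
r=23=10111 popcount=4 -> skip
r=24=11000 popcount=2 -> skip
r=25=11001 popcount=3 -> skip
r=26=11010 popcount=3 -> skip
Kept rows: 16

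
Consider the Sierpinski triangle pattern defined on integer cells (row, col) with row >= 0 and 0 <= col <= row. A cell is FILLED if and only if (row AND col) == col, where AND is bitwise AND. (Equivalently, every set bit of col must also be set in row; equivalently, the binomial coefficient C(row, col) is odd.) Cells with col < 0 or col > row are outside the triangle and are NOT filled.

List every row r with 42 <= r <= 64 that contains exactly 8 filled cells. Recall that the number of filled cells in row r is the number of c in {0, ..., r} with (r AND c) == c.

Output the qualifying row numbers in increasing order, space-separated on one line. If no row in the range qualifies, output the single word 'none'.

Answer: 42 44 49 50 52 56

Derivation:
Row r has 2^popcount(r) filled cells, so we need popcount(r) = log2(8) = 3.
Scan r = 42..64 and keep those with exactly 3 one-bits:
r=42=101010 popcount=3 -> KEEP
r=43=101011 popcount=4 -> skip
r=44=101100 popcount=3 -> KEEP
r=45=101101 popcount=4 -> skip
r=46=101110 popcount=4 -> skip
r=47=101111 popcount=5 -> skip
r=48=110000 popcount=2 -> skip
r=49=110001 popcount=3 -> KEEP
r=50=110010 popcount=3 -> KEEP
r=51=110011 popcount=4 -> skip
r=52=110100 popcount=3 -> KEEP
r=53=110101 popcount=4 -> skip
r=54=110110 popcount=4 -> skip
r=55=110111 popcount=5 -> skip
r=56=111000 popcount=3 -> KEEP
r=57=111001 popcount=4 -> skip
r=58=111010 popcount=4 -> skip
r=59=111011 popcount=5 -> skip
r=60=111100 popcount=4 -> skip
r=61=111101 popcount=5 -> skip
r=62=111110 popcount=5 -> skip
r=63=111111 popcount=6 -> skip
r=64=1000000 popcount=1 -> skip
Kept rows: 42 44 49 50 52 56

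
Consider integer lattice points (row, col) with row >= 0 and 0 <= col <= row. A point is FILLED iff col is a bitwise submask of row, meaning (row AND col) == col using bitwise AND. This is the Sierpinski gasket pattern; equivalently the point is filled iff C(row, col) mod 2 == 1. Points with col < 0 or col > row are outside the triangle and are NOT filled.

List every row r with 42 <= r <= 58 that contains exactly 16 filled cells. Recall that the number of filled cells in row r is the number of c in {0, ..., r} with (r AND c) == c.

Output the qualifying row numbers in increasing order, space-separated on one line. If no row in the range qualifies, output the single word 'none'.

Row r has 2^popcount(r) filled cells, so we need popcount(r) = log2(16) = 4.
Scan r = 42..58 and keep those with exactly 4 one-bits:
r=42=101010 popcount=3 -> skip
r=43=101011 popcount=4 -> KEEP
r=44=101100 popcount=3 -> skip
r=45=101101 popcount=4 -> KEEP
r=46=101110 popcount=4 -> KEEP
r=47=101111 popcount=5 -> skip
r=48=110000 popcount=2 -> skip
r=49=110001 popcount=3 -> skip
r=50=110010 popcount=3 -> skip
r=51=110011 popcount=4 -> KEEP
r=52=110100 popcount=3 -> skip
r=53=110101 popcount=4 -> KEEP
r=54=110110 popcount=4 -> KEEP
r=55=110111 popcount=5 -> skip
r=56=111000 popcount=3 -> skip
r=57=111001 popcount=4 -> KEEP
r=58=111010 popcount=4 -> KEEP
Kept rows: 43 45 46 51 53 54 57 58

Answer: 43 45 46 51 53 54 57 58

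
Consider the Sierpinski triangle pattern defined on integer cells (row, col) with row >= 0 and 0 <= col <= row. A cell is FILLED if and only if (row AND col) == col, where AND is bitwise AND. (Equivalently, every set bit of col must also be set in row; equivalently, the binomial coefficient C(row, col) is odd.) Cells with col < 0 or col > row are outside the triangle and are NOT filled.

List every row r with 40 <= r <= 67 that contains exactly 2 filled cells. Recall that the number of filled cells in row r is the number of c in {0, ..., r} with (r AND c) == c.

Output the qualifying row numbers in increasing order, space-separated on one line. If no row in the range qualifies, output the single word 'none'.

Row r has 2^popcount(r) filled cells, so we need popcount(r) = log2(2) = 1.
Scan r = 40..67 and keep those with exactly 1 one-bits:
r=40=101000 popcount=2 -> skip
r=41=101001 popcount=3 -> skip
r=42=101010 popcount=3 -> skip
r=43=101011 popcount=4 -> skip
r=44=101100 popcount=3 -> skip
r=45=101101 popcount=4 -> skip
r=46=101110 popcount=4 -> skip
r=47=101111 popcount=5 -> skip
r=48=110000 popcount=2 -> skip
r=49=110001 popcount=3 -> skip
r=50=110010 popcount=3 -> skip
r=51=110011 popcount=4 -> skip
r=52=110100 popcount=3 -> skip
r=53=110101 popcount=4 -> skip
r=54=110110 popcount=4 -> skip
r=55=110111 popcount=5 -> skip
r=56=111000 popcount=3 -> skip
r=57=111001 popcount=4 -> skip
r=58=111010 popcount=4 -> skip
r=59=111011 popcount=5 -> skip
r=60=111100 popcount=4 -> skip
r=61=111101 popcount=5 -> skip
r=62=111110 popcount=5 -> skip
r=63=111111 popcount=6 -> skip
r=64=1000000 popcount=1 -> KEEP
r=65=1000001 popcount=2 -> skip
r=66=1000010 popcount=2 -> skip
r=67=1000011 popcount=3 -> skip
Kept rows: 64

Answer: 64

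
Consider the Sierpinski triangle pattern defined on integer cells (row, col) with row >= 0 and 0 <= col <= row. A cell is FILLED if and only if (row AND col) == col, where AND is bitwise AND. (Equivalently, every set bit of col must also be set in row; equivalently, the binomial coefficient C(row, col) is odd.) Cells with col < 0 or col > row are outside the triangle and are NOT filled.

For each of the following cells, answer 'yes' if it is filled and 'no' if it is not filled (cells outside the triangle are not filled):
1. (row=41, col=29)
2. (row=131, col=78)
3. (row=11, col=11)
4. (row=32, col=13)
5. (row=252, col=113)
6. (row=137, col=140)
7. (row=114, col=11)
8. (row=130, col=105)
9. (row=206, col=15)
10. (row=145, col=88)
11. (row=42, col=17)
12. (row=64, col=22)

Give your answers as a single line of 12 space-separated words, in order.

Answer: no no yes no no no no no no no no no

Derivation:
(41,29): row=0b101001, col=0b11101, row AND col = 0b1001 = 9; 9 != 29 -> empty
(131,78): row=0b10000011, col=0b1001110, row AND col = 0b10 = 2; 2 != 78 -> empty
(11,11): row=0b1011, col=0b1011, row AND col = 0b1011 = 11; 11 == 11 -> filled
(32,13): row=0b100000, col=0b1101, row AND col = 0b0 = 0; 0 != 13 -> empty
(252,113): row=0b11111100, col=0b1110001, row AND col = 0b1110000 = 112; 112 != 113 -> empty
(137,140): col outside [0, 137] -> not filled
(114,11): row=0b1110010, col=0b1011, row AND col = 0b10 = 2; 2 != 11 -> empty
(130,105): row=0b10000010, col=0b1101001, row AND col = 0b0 = 0; 0 != 105 -> empty
(206,15): row=0b11001110, col=0b1111, row AND col = 0b1110 = 14; 14 != 15 -> empty
(145,88): row=0b10010001, col=0b1011000, row AND col = 0b10000 = 16; 16 != 88 -> empty
(42,17): row=0b101010, col=0b10001, row AND col = 0b0 = 0; 0 != 17 -> empty
(64,22): row=0b1000000, col=0b10110, row AND col = 0b0 = 0; 0 != 22 -> empty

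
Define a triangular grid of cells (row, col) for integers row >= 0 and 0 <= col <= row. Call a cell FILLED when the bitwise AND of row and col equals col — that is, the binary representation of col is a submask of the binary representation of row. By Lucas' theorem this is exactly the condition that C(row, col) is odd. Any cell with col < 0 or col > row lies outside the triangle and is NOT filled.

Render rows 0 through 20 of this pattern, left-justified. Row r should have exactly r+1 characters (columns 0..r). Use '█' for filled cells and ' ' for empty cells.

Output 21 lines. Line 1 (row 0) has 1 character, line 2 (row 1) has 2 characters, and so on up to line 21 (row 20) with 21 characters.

r0=0: █
r1=1: ██
r2=10: █ █
r3=11: ████
r4=100: █   █
r5=101: ██  ██
r6=110: █ █ █ █
r7=111: ████████
r8=1000: █       █
r9=1001: ██      ██
r10=1010: █ █     █ █
r11=1011: ████    ████
r12=1100: █   █   █   █
r13=1101: ██  ██  ██  ██
r14=1110: █ █ █ █ █ █ █ █
r15=1111: ████████████████
r16=10000: █               █
r17=10001: ██              ██
r18=10010: █ █             █ █
r19=10011: ████            ████
r20=10100: █   █           █   █

Answer: █
██
█ █
████
█   █
██  ██
█ █ █ █
████████
█       █
██      ██
█ █     █ █
████    ████
█   █   █   █
██  ██  ██  ██
█ █ █ █ █ █ █ █
████████████████
█               █
██              ██
█ █             █ █
████            ████
█   █           █   █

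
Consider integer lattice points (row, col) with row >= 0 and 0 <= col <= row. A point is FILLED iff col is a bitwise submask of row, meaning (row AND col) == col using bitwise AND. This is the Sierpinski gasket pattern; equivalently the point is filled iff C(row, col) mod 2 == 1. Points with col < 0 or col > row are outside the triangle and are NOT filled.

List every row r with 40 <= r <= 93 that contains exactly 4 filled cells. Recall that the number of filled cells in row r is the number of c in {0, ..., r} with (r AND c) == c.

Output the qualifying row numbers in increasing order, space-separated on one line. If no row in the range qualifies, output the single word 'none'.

Row r has 2^popcount(r) filled cells, so we need popcount(r) = log2(4) = 2.
Scan r = 40..93 and keep those with exactly 2 one-bits:
r=40=101000 popcount=2 -> KEEP
r=41=101001 popcount=3 -> skip
r=42=101010 popcount=3 -> skip
r=43=101011 popcount=4 -> skip
r=44=101100 popcount=3 -> skip
r=45=101101 popcount=4 -> skip
r=46=101110 popcount=4 -> skip
r=47=101111 popcount=5 -> skip
r=48=110000 popcount=2 -> KEEP
r=49=110001 popcount=3 -> skip
r=50=110010 popcount=3 -> skip
r=51=110011 popcount=4 -> skip
r=52=110100 popcount=3 -> skip
r=53=110101 popcount=4 -> skip
r=54=110110 popcount=4 -> skip
r=55=110111 popcount=5 -> skip
r=56=111000 popcount=3 -> skip
r=57=111001 popcount=4 -> skip
r=58=111010 popcount=4 -> skip
r=59=111011 popcount=5 -> skip
r=60=111100 popcount=4 -> skip
r=61=111101 popcount=5 -> skip
r=62=111110 popcount=5 -> skip
r=63=111111 popcount=6 -> skip
r=64=1000000 popcount=1 -> skip
r=65=1000001 popcount=2 -> KEEP
r=66=1000010 popcount=2 -> KEEP
r=67=1000011 popcount=3 -> skip
r=68=1000100 popcount=2 -> KEEP
r=69=1000101 popcount=3 -> skip
r=70=1000110 popcount=3 -> skip
r=71=1000111 popcount=4 -> skip
r=72=1001000 popcount=2 -> KEEP
r=73=1001001 popcount=3 -> skip
r=74=1001010 popcount=3 -> skip
r=75=1001011 popcount=4 -> skip
r=76=1001100 popcount=3 -> skip
r=77=1001101 popcount=4 -> skip
r=78=1001110 popcount=4 -> skip
r=79=1001111 popcount=5 -> skip
r=80=1010000 popcount=2 -> KEEP
r=81=1010001 popcount=3 -> skip
r=82=1010010 popcount=3 -> skip
r=83=1010011 popcount=4 -> skip
r=84=1010100 popcount=3 -> skip
r=85=1010101 popcount=4 -> skip
r=86=1010110 popcount=4 -> skip
r=87=1010111 popcount=5 -> skip
r=88=1011000 popcount=3 -> skip
r=89=1011001 popcount=4 -> skip
r=90=1011010 popcount=4 -> skip
r=91=1011011 popcount=5 -> skip
r=92=1011100 popcount=4 -> skip
r=93=1011101 popcount=5 -> skip
Kept rows: 40 48 65 66 68 72 80

Answer: 40 48 65 66 68 72 80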